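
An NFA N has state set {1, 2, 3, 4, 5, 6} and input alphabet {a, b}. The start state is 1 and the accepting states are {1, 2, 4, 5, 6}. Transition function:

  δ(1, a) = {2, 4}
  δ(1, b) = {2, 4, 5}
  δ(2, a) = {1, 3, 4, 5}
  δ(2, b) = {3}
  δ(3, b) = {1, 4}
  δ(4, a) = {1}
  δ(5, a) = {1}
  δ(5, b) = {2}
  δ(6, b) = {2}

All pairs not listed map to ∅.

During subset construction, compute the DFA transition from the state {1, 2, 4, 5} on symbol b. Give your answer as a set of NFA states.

{2, 3, 4, 5}

δ(1,b) = {2, 4, 5}; δ(2,b) = {3}; δ(4,b) = ∅; δ(5,b) = {2}.
Union: {2, 3, 4, 5}.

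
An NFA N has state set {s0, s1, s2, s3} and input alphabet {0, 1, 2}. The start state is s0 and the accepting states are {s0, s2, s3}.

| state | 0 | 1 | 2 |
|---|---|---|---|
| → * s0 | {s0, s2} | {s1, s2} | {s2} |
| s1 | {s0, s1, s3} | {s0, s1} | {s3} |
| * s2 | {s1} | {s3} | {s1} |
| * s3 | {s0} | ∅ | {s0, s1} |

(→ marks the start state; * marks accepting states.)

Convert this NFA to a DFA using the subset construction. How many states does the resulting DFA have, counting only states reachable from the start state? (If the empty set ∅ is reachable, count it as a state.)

Start state of the DFA: {s0}.
{s0} --0--> {s0, s2}  [new]
{s0} --1--> {s1, s2}  [new]
{s0} --2--> {s2}  [new]
{s0, s2} --0--> {s0, s1, s2}  [new]
{s0, s2} --1--> {s1, s2, s3}  [new]
{s0, s2} --2--> {s1, s2}  [seen]
{s1, s2} --0--> {s0, s1, s3}  [new]
{s1, s2} --1--> {s0, s1, s3}  [seen]
{s1, s2} --2--> {s1, s3}  [new]
{s2} --0--> {s1}  [new]
{s2} --1--> {s3}  [new]
{s2} --2--> {s1}  [seen]
{s0, s1, s2} --0--> {s0, s1, s2, s3}  [new]
{s0, s1, s2} --1--> {s0, s1, s2, s3}  [seen]
{s0, s1, s2} --2--> {s1, s2, s3}  [seen]
{s1, s2, s3} --0--> {s0, s1, s3}  [seen]
{s1, s2, s3} --1--> {s0, s1, s3}  [seen]
{s1, s2, s3} --2--> {s0, s1, s3}  [seen]
{s0, s1, s3} --0--> {s0, s1, s2, s3}  [seen]
{s0, s1, s3} --1--> {s0, s1, s2}  [seen]
{s0, s1, s3} --2--> {s0, s1, s2, s3}  [seen]
{s1, s3} --0--> {s0, s1, s3}  [seen]
{s1, s3} --1--> {s0, s1}  [new]
{s1, s3} --2--> {s0, s1, s3}  [seen]
{s1} --0--> {s0, s1, s3}  [seen]
{s1} --1--> {s0, s1}  [seen]
{s1} --2--> {s3}  [seen]
{s3} --0--> {s0}  [seen]
{s3} --1--> ∅  [new]
{s3} --2--> {s0, s1}  [seen]
{s0, s1, s2, s3} --0--> {s0, s1, s2, s3}  [seen]
{s0, s1, s2, s3} --1--> {s0, s1, s2, s3}  [seen]
{s0, s1, s2, s3} --2--> {s0, s1, s2, s3}  [seen]
{s0, s1} --0--> {s0, s1, s2, s3}  [seen]
{s0, s1} --1--> {s0, s1, s2}  [seen]
{s0, s1} --2--> {s2, s3}  [new]
∅ --0--> ∅  [seen]
∅ --1--> ∅  [seen]
∅ --2--> ∅  [seen]
{s2, s3} --0--> {s0, s1}  [seen]
{s2, s3} --1--> {s3}  [seen]
{s2, s3} --2--> {s0, s1}  [seen]
Reachable DFA states: {s0}, {s0, s2}, {s1, s2}, {s2}, {s0, s1, s2}, {s1, s2, s3}, {s0, s1, s3}, {s1, s3}, {s1}, {s3}, {s0, s1, s2, s3}, {s0, s1}, ∅, {s2, s3}.

14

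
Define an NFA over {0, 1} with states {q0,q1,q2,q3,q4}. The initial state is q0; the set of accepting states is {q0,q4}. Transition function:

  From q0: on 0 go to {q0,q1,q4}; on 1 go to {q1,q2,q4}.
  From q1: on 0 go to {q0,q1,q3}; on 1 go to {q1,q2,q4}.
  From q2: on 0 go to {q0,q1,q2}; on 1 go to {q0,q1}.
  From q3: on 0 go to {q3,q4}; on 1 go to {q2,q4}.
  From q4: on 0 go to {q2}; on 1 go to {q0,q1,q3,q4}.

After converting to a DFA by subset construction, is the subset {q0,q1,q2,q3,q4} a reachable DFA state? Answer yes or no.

yes

Start state of the DFA: {q0}.
{q0} --0--> {q0,q1,q4}  [new]
{q0} --1--> {q1,q2,q4}  [new]
{q0,q1,q4} --0--> {q0,q1,q2,q3,q4}  [new]
{q0,q1,q4} --1--> {q0,q1,q2,q3,q4}  [seen]
{q1,q2,q4} --0--> {q0,q1,q2,q3}  [new]
{q1,q2,q4} --1--> {q0,q1,q2,q3,q4}  [seen]
{q0,q1,q2,q3,q4} --0--> {q0,q1,q2,q3,q4}  [seen]
{q0,q1,q2,q3,q4} --1--> {q0,q1,q2,q3,q4}  [seen]
{q0,q1,q2,q3} --0--> {q0,q1,q2,q3,q4}  [seen]
{q0,q1,q2,q3} --1--> {q0,q1,q2,q4}  [new]
{q0,q1,q2,q4} --0--> {q0,q1,q2,q3,q4}  [seen]
{q0,q1,q2,q4} --1--> {q0,q1,q2,q3,q4}  [seen]
Reachable DFA states: {q0}, {q0,q1,q4}, {q1,q2,q4}, {q0,q1,q2,q3,q4}, {q0,q1,q2,q3}, {q0,q1,q2,q4}.
{q0,q1,q2,q3,q4} is among them.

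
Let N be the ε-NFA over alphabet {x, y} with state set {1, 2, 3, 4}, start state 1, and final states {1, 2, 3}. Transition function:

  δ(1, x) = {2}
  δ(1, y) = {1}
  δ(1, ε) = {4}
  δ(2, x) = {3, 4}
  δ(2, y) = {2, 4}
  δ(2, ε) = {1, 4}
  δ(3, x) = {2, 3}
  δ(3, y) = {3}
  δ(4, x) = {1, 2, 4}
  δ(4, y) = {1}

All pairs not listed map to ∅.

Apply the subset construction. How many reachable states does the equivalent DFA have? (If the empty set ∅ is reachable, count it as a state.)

3

Start state of the DFA: {1, 4} (ε-closure of the NFA start).
{1, 4} --x--> {1, 2, 4}  [new]
{1, 4} --y--> {1, 4}  [seen]
{1, 2, 4} --x--> {1, 2, 3, 4}  [new]
{1, 2, 4} --y--> {1, 2, 4}  [seen]
{1, 2, 3, 4} --x--> {1, 2, 3, 4}  [seen]
{1, 2, 3, 4} --y--> {1, 2, 3, 4}  [seen]
Reachable DFA states: {1, 4}, {1, 2, 4}, {1, 2, 3, 4}.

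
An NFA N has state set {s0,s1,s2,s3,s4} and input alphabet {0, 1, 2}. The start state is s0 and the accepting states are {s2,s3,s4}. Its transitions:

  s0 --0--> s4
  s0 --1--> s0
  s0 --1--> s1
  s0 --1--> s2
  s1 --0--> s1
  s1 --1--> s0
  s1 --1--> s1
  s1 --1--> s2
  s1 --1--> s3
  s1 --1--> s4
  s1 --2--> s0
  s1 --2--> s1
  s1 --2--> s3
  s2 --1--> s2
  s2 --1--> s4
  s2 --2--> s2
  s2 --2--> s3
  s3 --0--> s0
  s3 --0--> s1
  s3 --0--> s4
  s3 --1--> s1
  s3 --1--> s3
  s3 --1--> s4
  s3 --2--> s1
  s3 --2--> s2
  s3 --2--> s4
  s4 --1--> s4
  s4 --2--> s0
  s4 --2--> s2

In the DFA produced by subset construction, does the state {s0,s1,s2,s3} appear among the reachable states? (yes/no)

yes

Start state of the DFA: {s0}.
{s0} --0--> {s4}  [new]
{s0} --1--> {s0,s1,s2}  [new]
{s0} --2--> ∅  [new]
{s4} --0--> ∅  [seen]
{s4} --1--> {s4}  [seen]
{s4} --2--> {s0,s2}  [new]
{s0,s1,s2} --0--> {s1,s4}  [new]
{s0,s1,s2} --1--> {s0,s1,s2,s3,s4}  [new]
{s0,s1,s2} --2--> {s0,s1,s2,s3}  [new]
∅ --0--> ∅  [seen]
∅ --1--> ∅  [seen]
∅ --2--> ∅  [seen]
{s0,s2} --0--> {s4}  [seen]
{s0,s2} --1--> {s0,s1,s2,s4}  [new]
{s0,s2} --2--> {s2,s3}  [new]
{s1,s4} --0--> {s1}  [new]
{s1,s4} --1--> {s0,s1,s2,s3,s4}  [seen]
{s1,s4} --2--> {s0,s1,s2,s3}  [seen]
{s0,s1,s2,s3,s4} --0--> {s0,s1,s4}  [new]
{s0,s1,s2,s3,s4} --1--> {s0,s1,s2,s3,s4}  [seen]
{s0,s1,s2,s3,s4} --2--> {s0,s1,s2,s3,s4}  [seen]
{s0,s1,s2,s3} --0--> {s0,s1,s4}  [seen]
{s0,s1,s2,s3} --1--> {s0,s1,s2,s3,s4}  [seen]
{s0,s1,s2,s3} --2--> {s0,s1,s2,s3,s4}  [seen]
{s0,s1,s2,s4} --0--> {s1,s4}  [seen]
{s0,s1,s2,s4} --1--> {s0,s1,s2,s3,s4}  [seen]
{s0,s1,s2,s4} --2--> {s0,s1,s2,s3}  [seen]
{s2,s3} --0--> {s0,s1,s4}  [seen]
{s2,s3} --1--> {s1,s2,s3,s4}  [new]
{s2,s3} --2--> {s1,s2,s3,s4}  [seen]
{s1} --0--> {s1}  [seen]
{s1} --1--> {s0,s1,s2,s3,s4}  [seen]
{s1} --2--> {s0,s1,s3}  [new]
{s0,s1,s4} --0--> {s1,s4}  [seen]
{s0,s1,s4} --1--> {s0,s1,s2,s3,s4}  [seen]
{s0,s1,s4} --2--> {s0,s1,s2,s3}  [seen]
{s1,s2,s3,s4} --0--> {s0,s1,s4}  [seen]
{s1,s2,s3,s4} --1--> {s0,s1,s2,s3,s4}  [seen]
{s1,s2,s3,s4} --2--> {s0,s1,s2,s3,s4}  [seen]
{s0,s1,s3} --0--> {s0,s1,s4}  [seen]
{s0,s1,s3} --1--> {s0,s1,s2,s3,s4}  [seen]
{s0,s1,s3} --2--> {s0,s1,s2,s3,s4}  [seen]
Reachable DFA states: {s0}, {s4}, {s0,s1,s2}, ∅, {s0,s2}, {s1,s4}, {s0,s1,s2,s3,s4}, {s0,s1,s2,s3}, {s0,s1,s2,s4}, {s2,s3}, {s1}, {s0,s1,s4}, {s1,s2,s3,s4}, {s0,s1,s3}.
{s0,s1,s2,s3} is among them.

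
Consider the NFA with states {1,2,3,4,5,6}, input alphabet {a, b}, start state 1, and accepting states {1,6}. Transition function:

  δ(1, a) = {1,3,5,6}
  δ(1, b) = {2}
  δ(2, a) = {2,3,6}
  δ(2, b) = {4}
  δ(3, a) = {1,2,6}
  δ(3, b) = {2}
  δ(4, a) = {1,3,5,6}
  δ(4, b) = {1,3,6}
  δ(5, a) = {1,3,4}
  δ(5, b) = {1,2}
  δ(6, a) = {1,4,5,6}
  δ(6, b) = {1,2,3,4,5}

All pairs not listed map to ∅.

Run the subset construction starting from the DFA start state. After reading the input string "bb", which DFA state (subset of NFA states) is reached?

Start: {1}.
δ(1,b) = {2}.
Union: {2}.
After b: {2}.
δ(2,b) = {4}.
Union: {4}.
After b: {4}.

{4}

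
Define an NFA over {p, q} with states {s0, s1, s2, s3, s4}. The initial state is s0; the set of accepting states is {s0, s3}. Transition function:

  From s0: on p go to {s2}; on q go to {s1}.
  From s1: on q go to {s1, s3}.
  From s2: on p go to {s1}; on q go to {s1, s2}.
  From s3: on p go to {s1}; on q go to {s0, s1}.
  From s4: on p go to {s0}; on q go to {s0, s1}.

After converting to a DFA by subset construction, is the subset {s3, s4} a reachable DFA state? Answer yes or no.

no

Start state of the DFA: {s0}.
{s0} --p--> {s2}  [new]
{s0} --q--> {s1}  [new]
{s2} --p--> {s1}  [seen]
{s2} --q--> {s1, s2}  [new]
{s1} --p--> ∅  [new]
{s1} --q--> {s1, s3}  [new]
{s1, s2} --p--> {s1}  [seen]
{s1, s2} --q--> {s1, s2, s3}  [new]
∅ --p--> ∅  [seen]
∅ --q--> ∅  [seen]
{s1, s3} --p--> {s1}  [seen]
{s1, s3} --q--> {s0, s1, s3}  [new]
{s1, s2, s3} --p--> {s1}  [seen]
{s1, s2, s3} --q--> {s0, s1, s2, s3}  [new]
{s0, s1, s3} --p--> {s1, s2}  [seen]
{s0, s1, s3} --q--> {s0, s1, s3}  [seen]
{s0, s1, s2, s3} --p--> {s1, s2}  [seen]
{s0, s1, s2, s3} --q--> {s0, s1, s2, s3}  [seen]
Reachable DFA states: {s0}, {s2}, {s1}, {s1, s2}, ∅, {s1, s3}, {s1, s2, s3}, {s0, s1, s3}, {s0, s1, s2, s3}.
{s3, s4} is not among them.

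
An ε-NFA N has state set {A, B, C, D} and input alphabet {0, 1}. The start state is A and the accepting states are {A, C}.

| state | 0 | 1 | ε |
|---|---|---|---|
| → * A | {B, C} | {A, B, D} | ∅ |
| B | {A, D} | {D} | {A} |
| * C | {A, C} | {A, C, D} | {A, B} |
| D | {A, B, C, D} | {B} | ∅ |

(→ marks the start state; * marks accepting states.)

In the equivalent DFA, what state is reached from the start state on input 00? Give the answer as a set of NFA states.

Start: {A}.
δ(A,0) = {B, C}.
Union: {B, C}.
ε-closure gives {A, B, C}.
After 0: {A, B, C}.
δ(A,0) = {B, C}; δ(B,0) = {A, D}; δ(C,0) = {A, C}.
Union: {A, B, C, D}.
After 0: {A, B, C, D}.

{A, B, C, D}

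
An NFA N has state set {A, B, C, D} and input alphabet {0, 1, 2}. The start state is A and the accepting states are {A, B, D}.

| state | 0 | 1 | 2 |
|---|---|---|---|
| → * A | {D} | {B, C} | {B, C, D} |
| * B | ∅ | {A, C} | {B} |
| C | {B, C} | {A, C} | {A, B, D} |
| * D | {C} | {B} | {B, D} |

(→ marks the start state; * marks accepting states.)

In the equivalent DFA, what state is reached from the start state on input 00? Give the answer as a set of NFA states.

{C}

Start: {A}.
δ(A,0) = {D}.
Union: {D}.
After 0: {D}.
δ(D,0) = {C}.
Union: {C}.
After 0: {C}.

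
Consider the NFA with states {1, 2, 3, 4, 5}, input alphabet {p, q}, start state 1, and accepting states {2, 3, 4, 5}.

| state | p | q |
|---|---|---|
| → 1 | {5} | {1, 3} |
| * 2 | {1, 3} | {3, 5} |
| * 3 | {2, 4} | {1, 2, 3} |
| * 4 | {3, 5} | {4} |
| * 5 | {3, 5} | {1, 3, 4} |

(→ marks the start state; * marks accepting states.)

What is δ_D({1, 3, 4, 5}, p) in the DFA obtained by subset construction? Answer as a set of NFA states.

δ(1,p) = {5}; δ(3,p) = {2, 4}; δ(4,p) = {3, 5}; δ(5,p) = {3, 5}.
Union: {2, 3, 4, 5}.

{2, 3, 4, 5}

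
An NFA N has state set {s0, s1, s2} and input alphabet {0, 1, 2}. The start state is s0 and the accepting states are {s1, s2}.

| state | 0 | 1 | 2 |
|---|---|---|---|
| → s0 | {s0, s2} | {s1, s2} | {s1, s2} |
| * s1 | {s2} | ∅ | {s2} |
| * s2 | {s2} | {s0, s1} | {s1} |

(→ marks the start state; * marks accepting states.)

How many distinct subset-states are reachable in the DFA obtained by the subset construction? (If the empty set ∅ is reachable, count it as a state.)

8

Start state of the DFA: {s0}.
{s0} --0--> {s0, s2}  [new]
{s0} --1--> {s1, s2}  [new]
{s0} --2--> {s1, s2}  [seen]
{s0, s2} --0--> {s0, s2}  [seen]
{s0, s2} --1--> {s0, s1, s2}  [new]
{s0, s2} --2--> {s1, s2}  [seen]
{s1, s2} --0--> {s2}  [new]
{s1, s2} --1--> {s0, s1}  [new]
{s1, s2} --2--> {s1, s2}  [seen]
{s0, s1, s2} --0--> {s0, s2}  [seen]
{s0, s1, s2} --1--> {s0, s1, s2}  [seen]
{s0, s1, s2} --2--> {s1, s2}  [seen]
{s2} --0--> {s2}  [seen]
{s2} --1--> {s0, s1}  [seen]
{s2} --2--> {s1}  [new]
{s0, s1} --0--> {s0, s2}  [seen]
{s0, s1} --1--> {s1, s2}  [seen]
{s0, s1} --2--> {s1, s2}  [seen]
{s1} --0--> {s2}  [seen]
{s1} --1--> ∅  [new]
{s1} --2--> {s2}  [seen]
∅ --0--> ∅  [seen]
∅ --1--> ∅  [seen]
∅ --2--> ∅  [seen]
Reachable DFA states: {s0}, {s0, s2}, {s1, s2}, {s0, s1, s2}, {s2}, {s0, s1}, {s1}, ∅.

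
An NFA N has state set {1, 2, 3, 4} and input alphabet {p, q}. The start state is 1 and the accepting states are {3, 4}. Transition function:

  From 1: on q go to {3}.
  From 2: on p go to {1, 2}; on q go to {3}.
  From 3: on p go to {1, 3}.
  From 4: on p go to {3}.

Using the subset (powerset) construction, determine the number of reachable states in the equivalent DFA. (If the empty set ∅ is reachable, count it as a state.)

4

Start state of the DFA: {1}.
{1} --p--> ∅  [new]
{1} --q--> {3}  [new]
∅ --p--> ∅  [seen]
∅ --q--> ∅  [seen]
{3} --p--> {1, 3}  [new]
{3} --q--> ∅  [seen]
{1, 3} --p--> {1, 3}  [seen]
{1, 3} --q--> {3}  [seen]
Reachable DFA states: {1}, ∅, {3}, {1, 3}.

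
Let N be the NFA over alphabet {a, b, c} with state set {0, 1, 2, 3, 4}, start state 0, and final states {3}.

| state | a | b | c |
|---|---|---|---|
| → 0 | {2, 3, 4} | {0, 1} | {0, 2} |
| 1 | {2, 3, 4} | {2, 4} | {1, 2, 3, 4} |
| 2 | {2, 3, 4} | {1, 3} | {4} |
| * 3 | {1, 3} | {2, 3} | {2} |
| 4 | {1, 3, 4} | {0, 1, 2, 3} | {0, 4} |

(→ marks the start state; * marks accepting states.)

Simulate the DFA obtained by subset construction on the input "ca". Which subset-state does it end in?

Start: {0}.
δ(0,c) = {0, 2}.
Union: {0, 2}.
After c: {0, 2}.
δ(0,a) = {2, 3, 4}; δ(2,a) = {2, 3, 4}.
Union: {2, 3, 4}.
After a: {2, 3, 4}.

{2, 3, 4}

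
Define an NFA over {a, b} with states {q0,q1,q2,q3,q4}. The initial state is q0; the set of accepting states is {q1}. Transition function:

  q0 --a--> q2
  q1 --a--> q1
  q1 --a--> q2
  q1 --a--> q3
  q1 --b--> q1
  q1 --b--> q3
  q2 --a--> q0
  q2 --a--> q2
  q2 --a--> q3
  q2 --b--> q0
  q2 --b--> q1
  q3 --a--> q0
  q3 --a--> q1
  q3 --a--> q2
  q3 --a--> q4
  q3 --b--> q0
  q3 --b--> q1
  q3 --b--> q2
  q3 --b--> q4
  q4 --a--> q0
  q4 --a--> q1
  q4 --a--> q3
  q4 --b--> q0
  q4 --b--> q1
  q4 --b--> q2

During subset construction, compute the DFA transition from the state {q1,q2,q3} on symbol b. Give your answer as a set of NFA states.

{q0,q1,q2,q3,q4}

δ(q1,b) = {q1,q3}; δ(q2,b) = {q0,q1}; δ(q3,b) = {q0,q1,q2,q4}.
Union: {q0,q1,q2,q3,q4}.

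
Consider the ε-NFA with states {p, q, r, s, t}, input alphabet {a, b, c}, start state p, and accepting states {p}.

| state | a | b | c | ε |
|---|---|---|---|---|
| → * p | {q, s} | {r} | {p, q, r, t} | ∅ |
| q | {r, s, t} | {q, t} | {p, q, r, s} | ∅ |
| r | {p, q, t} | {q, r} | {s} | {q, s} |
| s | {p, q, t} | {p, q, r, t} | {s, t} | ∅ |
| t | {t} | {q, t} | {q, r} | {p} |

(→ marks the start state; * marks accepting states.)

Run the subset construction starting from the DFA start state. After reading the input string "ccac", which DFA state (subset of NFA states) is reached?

Start: {p}.
δ(p,c) = {p, q, r, t}.
Union: {p, q, r, t}.
ε-closure gives {p, q, r, s, t}.
After c: {p, q, r, s, t}.
δ(p,c) = {p, q, r, t}; δ(q,c) = {p, q, r, s}; δ(r,c) = {s}; δ(s,c) = {s, t}; δ(t,c) = {q, r}.
Union: {p, q, r, s, t}.
After c: {p, q, r, s, t}.
δ(p,a) = {q, s}; δ(q,a) = {r, s, t}; δ(r,a) = {p, q, t}; δ(s,a) = {p, q, t}; δ(t,a) = {t}.
Union: {p, q, r, s, t}.
After a: {p, q, r, s, t}.
δ(p,c) = {p, q, r, t}; δ(q,c) = {p, q, r, s}; δ(r,c) = {s}; δ(s,c) = {s, t}; δ(t,c) = {q, r}.
Union: {p, q, r, s, t}.
After c: {p, q, r, s, t}.

{p, q, r, s, t}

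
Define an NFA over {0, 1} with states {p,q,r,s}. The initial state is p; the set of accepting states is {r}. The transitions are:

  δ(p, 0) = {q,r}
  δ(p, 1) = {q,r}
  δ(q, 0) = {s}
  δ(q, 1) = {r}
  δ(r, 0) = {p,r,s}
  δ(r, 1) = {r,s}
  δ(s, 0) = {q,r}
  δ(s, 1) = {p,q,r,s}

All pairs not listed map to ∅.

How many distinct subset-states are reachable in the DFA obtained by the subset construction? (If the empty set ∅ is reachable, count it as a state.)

5

Start state of the DFA: {p}.
{p} --0--> {q,r}  [new]
{p} --1--> {q,r}  [seen]
{q,r} --0--> {p,r,s}  [new]
{q,r} --1--> {r,s}  [new]
{p,r,s} --0--> {p,q,r,s}  [new]
{p,r,s} --1--> {p,q,r,s}  [seen]
{r,s} --0--> {p,q,r,s}  [seen]
{r,s} --1--> {p,q,r,s}  [seen]
{p,q,r,s} --0--> {p,q,r,s}  [seen]
{p,q,r,s} --1--> {p,q,r,s}  [seen]
Reachable DFA states: {p}, {q,r}, {p,r,s}, {r,s}, {p,q,r,s}.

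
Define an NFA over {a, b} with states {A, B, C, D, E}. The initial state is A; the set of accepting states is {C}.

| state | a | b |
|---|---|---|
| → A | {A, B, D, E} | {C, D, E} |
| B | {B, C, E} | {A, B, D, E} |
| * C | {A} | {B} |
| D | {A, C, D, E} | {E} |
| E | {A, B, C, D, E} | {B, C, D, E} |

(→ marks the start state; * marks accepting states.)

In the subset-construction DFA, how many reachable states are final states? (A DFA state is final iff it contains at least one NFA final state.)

Start state of the DFA: {A}.
{A} --a--> {A, B, D, E}  [new]
{A} --b--> {C, D, E}  [new]
{A, B, D, E} --a--> {A, B, C, D, E}  [new]
{A, B, D, E} --b--> {A, B, C, D, E}  [seen]
{C, D, E} --a--> {A, B, C, D, E}  [seen]
{C, D, E} --b--> {B, C, D, E}  [new]
{A, B, C, D, E} --a--> {A, B, C, D, E}  [seen]
{A, B, C, D, E} --b--> {A, B, C, D, E}  [seen]
{B, C, D, E} --a--> {A, B, C, D, E}  [seen]
{B, C, D, E} --b--> {A, B, C, D, E}  [seen]
Reachable DFA states: {A}, {A, B, D, E}, {C, D, E}, {A, B, C, D, E}, {B, C, D, E}.
Accepting DFA states (contain an NFA accepting state): {C, D, E}, {A, B, C, D, E}, {B, C, D, E}.

3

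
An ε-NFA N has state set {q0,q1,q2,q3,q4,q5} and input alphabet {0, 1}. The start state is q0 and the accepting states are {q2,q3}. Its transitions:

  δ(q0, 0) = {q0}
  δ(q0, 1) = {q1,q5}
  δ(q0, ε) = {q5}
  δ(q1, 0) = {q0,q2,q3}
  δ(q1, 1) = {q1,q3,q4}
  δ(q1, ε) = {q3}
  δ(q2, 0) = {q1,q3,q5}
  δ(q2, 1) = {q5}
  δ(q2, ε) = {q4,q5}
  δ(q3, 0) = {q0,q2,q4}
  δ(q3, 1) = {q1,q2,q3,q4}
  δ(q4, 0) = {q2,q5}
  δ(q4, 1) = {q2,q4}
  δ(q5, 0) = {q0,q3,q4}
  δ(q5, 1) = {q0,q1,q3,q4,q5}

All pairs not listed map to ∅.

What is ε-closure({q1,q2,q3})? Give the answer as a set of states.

Begin with {q1,q2,q3}.
q2 →ε {q4,q5}; add q4, q5.
ε-closure = {q1,q2,q3,q4,q5}.

{q1,q2,q3,q4,q5}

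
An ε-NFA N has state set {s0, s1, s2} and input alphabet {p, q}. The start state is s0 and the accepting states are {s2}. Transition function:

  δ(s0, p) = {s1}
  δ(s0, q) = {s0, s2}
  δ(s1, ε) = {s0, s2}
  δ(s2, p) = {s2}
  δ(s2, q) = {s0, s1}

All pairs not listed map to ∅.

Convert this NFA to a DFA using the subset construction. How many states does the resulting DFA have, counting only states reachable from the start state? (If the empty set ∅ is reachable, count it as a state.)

Start state of the DFA: {s0} (ε-closure of the NFA start).
{s0} --p--> {s0, s1, s2}  [new]
{s0} --q--> {s0, s2}  [new]
{s0, s1, s2} --p--> {s0, s1, s2}  [seen]
{s0, s1, s2} --q--> {s0, s1, s2}  [seen]
{s0, s2} --p--> {s0, s1, s2}  [seen]
{s0, s2} --q--> {s0, s1, s2}  [seen]
Reachable DFA states: {s0}, {s0, s1, s2}, {s0, s2}.

3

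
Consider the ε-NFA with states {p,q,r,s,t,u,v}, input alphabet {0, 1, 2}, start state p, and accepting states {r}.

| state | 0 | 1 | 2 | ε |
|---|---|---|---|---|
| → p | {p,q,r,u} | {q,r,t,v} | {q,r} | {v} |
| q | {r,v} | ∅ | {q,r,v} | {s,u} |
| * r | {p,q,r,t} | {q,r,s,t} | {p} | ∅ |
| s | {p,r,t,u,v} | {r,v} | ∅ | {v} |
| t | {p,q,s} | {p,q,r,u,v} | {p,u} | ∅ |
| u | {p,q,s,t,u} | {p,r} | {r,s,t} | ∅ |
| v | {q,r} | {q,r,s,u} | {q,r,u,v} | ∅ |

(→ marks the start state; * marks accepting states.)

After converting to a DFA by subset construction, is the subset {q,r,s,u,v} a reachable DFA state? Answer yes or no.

Start state of the DFA: {p,v} (ε-closure of the NFA start).
{p,v} --0--> {p,q,r,s,u,v}  [new]
{p,v} --1--> {q,r,s,t,u,v}  [new]
{p,v} --2--> {q,r,s,u,v}  [new]
{p,q,r,s,u,v} --0--> {p,q,r,s,t,u,v}  [new]
{p,q,r,s,u,v} --1--> {p,q,r,s,t,u,v}  [seen]
{p,q,r,s,u,v} --2--> {p,q,r,s,t,u,v}  [seen]
{q,r,s,t,u,v} --0--> {p,q,r,s,t,u,v}  [seen]
{q,r,s,t,u,v} --1--> {p,q,r,s,t,u,v}  [seen]
{q,r,s,t,u,v} --2--> {p,q,r,s,t,u,v}  [seen]
{q,r,s,u,v} --0--> {p,q,r,s,t,u,v}  [seen]
{q,r,s,u,v} --1--> {p,q,r,s,t,u,v}  [seen]
{q,r,s,u,v} --2--> {p,q,r,s,t,u,v}  [seen]
{p,q,r,s,t,u,v} --0--> {p,q,r,s,t,u,v}  [seen]
{p,q,r,s,t,u,v} --1--> {p,q,r,s,t,u,v}  [seen]
{p,q,r,s,t,u,v} --2--> {p,q,r,s,t,u,v}  [seen]
Reachable DFA states: {p,v}, {p,q,r,s,u,v}, {q,r,s,t,u,v}, {q,r,s,u,v}, {p,q,r,s,t,u,v}.
{q,r,s,u,v} is among them.

yes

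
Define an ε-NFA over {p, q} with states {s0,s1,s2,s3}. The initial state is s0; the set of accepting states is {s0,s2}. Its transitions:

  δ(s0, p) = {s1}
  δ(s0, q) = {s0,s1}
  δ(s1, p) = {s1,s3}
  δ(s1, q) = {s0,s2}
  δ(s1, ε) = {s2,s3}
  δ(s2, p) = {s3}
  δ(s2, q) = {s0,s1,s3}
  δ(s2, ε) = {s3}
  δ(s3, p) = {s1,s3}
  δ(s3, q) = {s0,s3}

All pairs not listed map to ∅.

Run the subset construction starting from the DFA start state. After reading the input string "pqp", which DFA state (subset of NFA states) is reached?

Start: {s0}.
δ(s0,p) = {s1}.
Union: {s1}.
ε-closure gives {s1,s2,s3}.
After p: {s1,s2,s3}.
δ(s1,q) = {s0,s2}; δ(s2,q) = {s0,s1,s3}; δ(s3,q) = {s0,s3}.
Union: {s0,s1,s2,s3}.
After q: {s0,s1,s2,s3}.
δ(s0,p) = {s1}; δ(s1,p) = {s1,s3}; δ(s2,p) = {s3}; δ(s3,p) = {s1,s3}.
Union: {s1,s3}.
ε-closure gives {s1,s2,s3}.
After p: {s1,s2,s3}.

{s1,s2,s3}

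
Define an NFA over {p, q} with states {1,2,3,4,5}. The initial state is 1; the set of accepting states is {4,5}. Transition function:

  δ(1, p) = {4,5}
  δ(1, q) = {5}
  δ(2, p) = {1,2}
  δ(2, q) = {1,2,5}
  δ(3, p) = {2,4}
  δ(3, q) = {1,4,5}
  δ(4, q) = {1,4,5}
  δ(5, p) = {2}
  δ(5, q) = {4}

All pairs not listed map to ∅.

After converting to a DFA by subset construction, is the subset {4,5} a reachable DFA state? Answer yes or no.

yes

Start state of the DFA: {1}.
{1} --p--> {4,5}  [new]
{1} --q--> {5}  [new]
{4,5} --p--> {2}  [new]
{4,5} --q--> {1,4,5}  [new]
{5} --p--> {2}  [seen]
{5} --q--> {4}  [new]
{2} --p--> {1,2}  [new]
{2} --q--> {1,2,5}  [new]
{1,4,5} --p--> {2,4,5}  [new]
{1,4,5} --q--> {1,4,5}  [seen]
{4} --p--> ∅  [new]
{4} --q--> {1,4,5}  [seen]
{1,2} --p--> {1,2,4,5}  [new]
{1,2} --q--> {1,2,5}  [seen]
{1,2,5} --p--> {1,2,4,5}  [seen]
{1,2,5} --q--> {1,2,4,5}  [seen]
{2,4,5} --p--> {1,2}  [seen]
{2,4,5} --q--> {1,2,4,5}  [seen]
∅ --p--> ∅  [seen]
∅ --q--> ∅  [seen]
{1,2,4,5} --p--> {1,2,4,5}  [seen]
{1,2,4,5} --q--> {1,2,4,5}  [seen]
Reachable DFA states: {1}, {4,5}, {5}, {2}, {1,4,5}, {4}, {1,2}, {1,2,5}, {2,4,5}, ∅, {1,2,4,5}.
{4,5} is among them.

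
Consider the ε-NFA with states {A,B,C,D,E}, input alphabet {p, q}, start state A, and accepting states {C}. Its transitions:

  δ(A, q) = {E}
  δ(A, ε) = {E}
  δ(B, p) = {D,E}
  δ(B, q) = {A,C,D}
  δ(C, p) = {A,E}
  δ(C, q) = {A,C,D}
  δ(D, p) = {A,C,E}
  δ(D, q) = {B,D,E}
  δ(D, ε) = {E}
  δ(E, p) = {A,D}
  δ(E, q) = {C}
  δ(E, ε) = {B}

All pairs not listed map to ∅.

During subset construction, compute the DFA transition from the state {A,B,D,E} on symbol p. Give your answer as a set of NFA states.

δ(A,p) = ∅; δ(B,p) = {D,E}; δ(D,p) = {A,C,E}; δ(E,p) = {A,D}.
Union: {A,C,D,E}.
ε-closure gives {A,B,C,D,E}.

{A,B,C,D,E}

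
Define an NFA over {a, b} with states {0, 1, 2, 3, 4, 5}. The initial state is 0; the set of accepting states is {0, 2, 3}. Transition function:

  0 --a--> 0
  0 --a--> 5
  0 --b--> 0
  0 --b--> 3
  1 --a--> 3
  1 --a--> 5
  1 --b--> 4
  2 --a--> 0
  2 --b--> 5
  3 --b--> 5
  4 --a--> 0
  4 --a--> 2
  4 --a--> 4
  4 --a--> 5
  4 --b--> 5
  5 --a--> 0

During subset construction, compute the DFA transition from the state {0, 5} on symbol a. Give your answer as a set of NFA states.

δ(0,a) = {0, 5}; δ(5,a) = {0}.
Union: {0, 5}.

{0, 5}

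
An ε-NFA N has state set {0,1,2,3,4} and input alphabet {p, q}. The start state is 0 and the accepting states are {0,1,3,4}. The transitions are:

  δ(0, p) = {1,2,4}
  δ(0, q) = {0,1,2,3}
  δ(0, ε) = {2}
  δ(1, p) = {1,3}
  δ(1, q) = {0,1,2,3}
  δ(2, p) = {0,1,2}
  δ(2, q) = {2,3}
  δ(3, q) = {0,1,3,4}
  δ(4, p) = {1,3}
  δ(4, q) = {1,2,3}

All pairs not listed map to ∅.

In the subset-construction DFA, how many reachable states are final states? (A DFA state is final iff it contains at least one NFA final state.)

4

Start state of the DFA: {0,2} (ε-closure of the NFA start).
{0,2} --p--> {0,1,2,4}  [new]
{0,2} --q--> {0,1,2,3}  [new]
{0,1,2,4} --p--> {0,1,2,3,4}  [new]
{0,1,2,4} --q--> {0,1,2,3}  [seen]
{0,1,2,3} --p--> {0,1,2,3,4}  [seen]
{0,1,2,3} --q--> {0,1,2,3,4}  [seen]
{0,1,2,3,4} --p--> {0,1,2,3,4}  [seen]
{0,1,2,3,4} --q--> {0,1,2,3,4}  [seen]
Reachable DFA states: {0,2}, {0,1,2,4}, {0,1,2,3}, {0,1,2,3,4}.
Accepting DFA states (contain an NFA accepting state): {0,2}, {0,1,2,4}, {0,1,2,3}, {0,1,2,3,4}.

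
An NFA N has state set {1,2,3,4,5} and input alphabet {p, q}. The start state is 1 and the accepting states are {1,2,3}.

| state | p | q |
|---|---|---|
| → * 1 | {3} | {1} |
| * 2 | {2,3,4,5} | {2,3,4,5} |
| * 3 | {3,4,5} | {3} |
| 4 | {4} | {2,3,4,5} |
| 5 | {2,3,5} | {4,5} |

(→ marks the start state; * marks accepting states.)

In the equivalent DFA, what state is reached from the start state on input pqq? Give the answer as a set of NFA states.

Start: {1}.
δ(1,p) = {3}.
Union: {3}.
After p: {3}.
δ(3,q) = {3}.
Union: {3}.
After q: {3}.
δ(3,q) = {3}.
Union: {3}.
After q: {3}.

{3}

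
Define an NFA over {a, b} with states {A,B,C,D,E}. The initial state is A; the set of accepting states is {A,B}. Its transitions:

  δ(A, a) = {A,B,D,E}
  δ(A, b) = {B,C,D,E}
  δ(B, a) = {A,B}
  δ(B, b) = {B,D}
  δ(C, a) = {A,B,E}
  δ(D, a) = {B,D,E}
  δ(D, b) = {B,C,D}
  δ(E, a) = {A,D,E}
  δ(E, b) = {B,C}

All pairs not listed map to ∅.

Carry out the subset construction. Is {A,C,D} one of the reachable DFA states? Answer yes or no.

Start state of the DFA: {A}.
{A} --a--> {A,B,D,E}  [new]
{A} --b--> {B,C,D,E}  [new]
{A,B,D,E} --a--> {A,B,D,E}  [seen]
{A,B,D,E} --b--> {B,C,D,E}  [seen]
{B,C,D,E} --a--> {A,B,D,E}  [seen]
{B,C,D,E} --b--> {B,C,D}  [new]
{B,C,D} --a--> {A,B,D,E}  [seen]
{B,C,D} --b--> {B,C,D}  [seen]
Reachable DFA states: {A}, {A,B,D,E}, {B,C,D,E}, {B,C,D}.
{A,C,D} is not among them.

no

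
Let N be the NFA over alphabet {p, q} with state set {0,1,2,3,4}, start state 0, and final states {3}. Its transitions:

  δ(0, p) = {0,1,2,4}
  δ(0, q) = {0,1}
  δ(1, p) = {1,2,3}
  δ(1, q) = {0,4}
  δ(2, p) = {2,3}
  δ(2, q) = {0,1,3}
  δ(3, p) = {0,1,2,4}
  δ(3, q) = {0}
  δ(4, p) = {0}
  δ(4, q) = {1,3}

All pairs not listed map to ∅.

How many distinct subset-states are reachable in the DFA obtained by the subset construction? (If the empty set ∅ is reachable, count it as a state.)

Start state of the DFA: {0}.
{0} --p--> {0,1,2,4}  [new]
{0} --q--> {0,1}  [new]
{0,1,2,4} --p--> {0,1,2,3,4}  [new]
{0,1,2,4} --q--> {0,1,3,4}  [new]
{0,1} --p--> {0,1,2,3,4}  [seen]
{0,1} --q--> {0,1,4}  [new]
{0,1,2,3,4} --p--> {0,1,2,3,4}  [seen]
{0,1,2,3,4} --q--> {0,1,3,4}  [seen]
{0,1,3,4} --p--> {0,1,2,3,4}  [seen]
{0,1,3,4} --q--> {0,1,3,4}  [seen]
{0,1,4} --p--> {0,1,2,3,4}  [seen]
{0,1,4} --q--> {0,1,3,4}  [seen]
Reachable DFA states: {0}, {0,1,2,4}, {0,1}, {0,1,2,3,4}, {0,1,3,4}, {0,1,4}.

6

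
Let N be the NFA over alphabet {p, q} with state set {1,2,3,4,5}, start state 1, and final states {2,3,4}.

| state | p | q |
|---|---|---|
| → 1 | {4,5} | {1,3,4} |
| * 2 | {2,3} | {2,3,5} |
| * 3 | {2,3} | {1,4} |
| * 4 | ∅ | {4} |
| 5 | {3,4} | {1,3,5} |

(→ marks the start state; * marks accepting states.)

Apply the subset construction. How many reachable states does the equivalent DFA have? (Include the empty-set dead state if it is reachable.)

Start state of the DFA: {1}.
{1} --p--> {4,5}  [new]
{1} --q--> {1,3,4}  [new]
{4,5} --p--> {3,4}  [new]
{4,5} --q--> {1,3,4,5}  [new]
{1,3,4} --p--> {2,3,4,5}  [new]
{1,3,4} --q--> {1,3,4}  [seen]
{3,4} --p--> {2,3}  [new]
{3,4} --q--> {1,4}  [new]
{1,3,4,5} --p--> {2,3,4,5}  [seen]
{1,3,4,5} --q--> {1,3,4,5}  [seen]
{2,3,4,5} --p--> {2,3,4}  [new]
{2,3,4,5} --q--> {1,2,3,4,5}  [new]
{2,3} --p--> {2,3}  [seen]
{2,3} --q--> {1,2,3,4,5}  [seen]
{1,4} --p--> {4,5}  [seen]
{1,4} --q--> {1,3,4}  [seen]
{2,3,4} --p--> {2,3}  [seen]
{2,3,4} --q--> {1,2,3,4,5}  [seen]
{1,2,3,4,5} --p--> {2,3,4,5}  [seen]
{1,2,3,4,5} --q--> {1,2,3,4,5}  [seen]
Reachable DFA states: {1}, {4,5}, {1,3,4}, {3,4}, {1,3,4,5}, {2,3,4,5}, {2,3}, {1,4}, {2,3,4}, {1,2,3,4,5}.

10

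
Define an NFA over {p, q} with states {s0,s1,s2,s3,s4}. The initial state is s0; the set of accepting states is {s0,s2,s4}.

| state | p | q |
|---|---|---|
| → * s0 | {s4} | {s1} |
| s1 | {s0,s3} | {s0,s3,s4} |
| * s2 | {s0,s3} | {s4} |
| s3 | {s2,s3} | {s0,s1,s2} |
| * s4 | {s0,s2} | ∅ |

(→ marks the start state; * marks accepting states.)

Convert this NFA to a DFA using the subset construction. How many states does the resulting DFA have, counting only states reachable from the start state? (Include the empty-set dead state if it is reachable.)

15

Start state of the DFA: {s0}.
{s0} --p--> {s4}  [new]
{s0} --q--> {s1}  [new]
{s4} --p--> {s0,s2}  [new]
{s4} --q--> ∅  [new]
{s1} --p--> {s0,s3}  [new]
{s1} --q--> {s0,s3,s4}  [new]
{s0,s2} --p--> {s0,s3,s4}  [seen]
{s0,s2} --q--> {s1,s4}  [new]
∅ --p--> ∅  [seen]
∅ --q--> ∅  [seen]
{s0,s3} --p--> {s2,s3,s4}  [new]
{s0,s3} --q--> {s0,s1,s2}  [new]
{s0,s3,s4} --p--> {s0,s2,s3,s4}  [new]
{s0,s3,s4} --q--> {s0,s1,s2}  [seen]
{s1,s4} --p--> {s0,s2,s3}  [new]
{s1,s4} --q--> {s0,s3,s4}  [seen]
{s2,s3,s4} --p--> {s0,s2,s3}  [seen]
{s2,s3,s4} --q--> {s0,s1,s2,s4}  [new]
{s0,s1,s2} --p--> {s0,s3,s4}  [seen]
{s0,s1,s2} --q--> {s0,s1,s3,s4}  [new]
{s0,s2,s3,s4} --p--> {s0,s2,s3,s4}  [seen]
{s0,s2,s3,s4} --q--> {s0,s1,s2,s4}  [seen]
{s0,s2,s3} --p--> {s0,s2,s3,s4}  [seen]
{s0,s2,s3} --q--> {s0,s1,s2,s4}  [seen]
{s0,s1,s2,s4} --p--> {s0,s2,s3,s4}  [seen]
{s0,s1,s2,s4} --q--> {s0,s1,s3,s4}  [seen]
{s0,s1,s3,s4} --p--> {s0,s2,s3,s4}  [seen]
{s0,s1,s3,s4} --q--> {s0,s1,s2,s3,s4}  [new]
{s0,s1,s2,s3,s4} --p--> {s0,s2,s3,s4}  [seen]
{s0,s1,s2,s3,s4} --q--> {s0,s1,s2,s3,s4}  [seen]
Reachable DFA states: {s0}, {s4}, {s1}, {s0,s2}, ∅, {s0,s3}, {s0,s3,s4}, {s1,s4}, {s2,s3,s4}, {s0,s1,s2}, {s0,s2,s3,s4}, {s0,s2,s3}, {s0,s1,s2,s4}, {s0,s1,s3,s4}, {s0,s1,s2,s3,s4}.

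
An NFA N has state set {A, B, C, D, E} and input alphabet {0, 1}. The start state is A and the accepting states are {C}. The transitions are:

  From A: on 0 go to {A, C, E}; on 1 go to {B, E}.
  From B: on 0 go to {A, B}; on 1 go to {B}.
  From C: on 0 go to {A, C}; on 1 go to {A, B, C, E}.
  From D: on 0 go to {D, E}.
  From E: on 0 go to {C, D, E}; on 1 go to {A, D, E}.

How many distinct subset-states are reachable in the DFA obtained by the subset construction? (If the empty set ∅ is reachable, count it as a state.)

6

Start state of the DFA: {A}.
{A} --0--> {A, C, E}  [new]
{A} --1--> {B, E}  [new]
{A, C, E} --0--> {A, C, D, E}  [new]
{A, C, E} --1--> {A, B, C, D, E}  [new]
{B, E} --0--> {A, B, C, D, E}  [seen]
{B, E} --1--> {A, B, D, E}  [new]
{A, C, D, E} --0--> {A, C, D, E}  [seen]
{A, C, D, E} --1--> {A, B, C, D, E}  [seen]
{A, B, C, D, E} --0--> {A, B, C, D, E}  [seen]
{A, B, C, D, E} --1--> {A, B, C, D, E}  [seen]
{A, B, D, E} --0--> {A, B, C, D, E}  [seen]
{A, B, D, E} --1--> {A, B, D, E}  [seen]
Reachable DFA states: {A}, {A, C, E}, {B, E}, {A, C, D, E}, {A, B, C, D, E}, {A, B, D, E}.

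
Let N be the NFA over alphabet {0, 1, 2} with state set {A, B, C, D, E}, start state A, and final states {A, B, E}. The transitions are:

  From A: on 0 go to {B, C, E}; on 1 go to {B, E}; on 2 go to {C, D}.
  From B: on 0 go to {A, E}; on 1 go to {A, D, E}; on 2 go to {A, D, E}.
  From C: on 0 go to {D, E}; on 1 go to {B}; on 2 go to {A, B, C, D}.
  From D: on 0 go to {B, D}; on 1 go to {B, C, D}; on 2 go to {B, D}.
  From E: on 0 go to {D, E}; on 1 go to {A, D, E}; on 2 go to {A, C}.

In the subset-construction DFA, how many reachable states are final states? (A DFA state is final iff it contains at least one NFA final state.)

Start state of the DFA: {A}.
{A} --0--> {B, C, E}  [new]
{A} --1--> {B, E}  [new]
{A} --2--> {C, D}  [new]
{B, C, E} --0--> {A, D, E}  [new]
{B, C, E} --1--> {A, B, D, E}  [new]
{B, C, E} --2--> {A, B, C, D, E}  [new]
{B, E} --0--> {A, D, E}  [seen]
{B, E} --1--> {A, D, E}  [seen]
{B, E} --2--> {A, C, D, E}  [new]
{C, D} --0--> {B, D, E}  [new]
{C, D} --1--> {B, C, D}  [new]
{C, D} --2--> {A, B, C, D}  [new]
{A, D, E} --0--> {B, C, D, E}  [new]
{A, D, E} --1--> {A, B, C, D, E}  [seen]
{A, D, E} --2--> {A, B, C, D}  [seen]
{A, B, D, E} --0--> {A, B, C, D, E}  [seen]
{A, B, D, E} --1--> {A, B, C, D, E}  [seen]
{A, B, D, E} --2--> {A, B, C, D, E}  [seen]
{A, B, C, D, E} --0--> {A, B, C, D, E}  [seen]
{A, B, C, D, E} --1--> {A, B, C, D, E}  [seen]
{A, B, C, D, E} --2--> {A, B, C, D, E}  [seen]
{A, C, D, E} --0--> {B, C, D, E}  [seen]
{A, C, D, E} --1--> {A, B, C, D, E}  [seen]
{A, C, D, E} --2--> {A, B, C, D}  [seen]
{B, D, E} --0--> {A, B, D, E}  [seen]
{B, D, E} --1--> {A, B, C, D, E}  [seen]
{B, D, E} --2--> {A, B, C, D, E}  [seen]
{B, C, D} --0--> {A, B, D, E}  [seen]
{B, C, D} --1--> {A, B, C, D, E}  [seen]
{B, C, D} --2--> {A, B, C, D, E}  [seen]
{A, B, C, D} --0--> {A, B, C, D, E}  [seen]
{A, B, C, D} --1--> {A, B, C, D, E}  [seen]
{A, B, C, D} --2--> {A, B, C, D, E}  [seen]
{B, C, D, E} --0--> {A, B, D, E}  [seen]
{B, C, D, E} --1--> {A, B, C, D, E}  [seen]
{B, C, D, E} --2--> {A, B, C, D, E}  [seen]
Reachable DFA states: {A}, {B, C, E}, {B, E}, {C, D}, {A, D, E}, {A, B, D, E}, {A, B, C, D, E}, {A, C, D, E}, {B, D, E}, {B, C, D}, {A, B, C, D}, {B, C, D, E}.
Accepting DFA states (contain an NFA accepting state): {A}, {B, C, E}, {B, E}, {A, D, E}, {A, B, D, E}, {A, B, C, D, E}, {A, C, D, E}, {B, D, E}, {B, C, D}, {A, B, C, D}, {B, C, D, E}.

11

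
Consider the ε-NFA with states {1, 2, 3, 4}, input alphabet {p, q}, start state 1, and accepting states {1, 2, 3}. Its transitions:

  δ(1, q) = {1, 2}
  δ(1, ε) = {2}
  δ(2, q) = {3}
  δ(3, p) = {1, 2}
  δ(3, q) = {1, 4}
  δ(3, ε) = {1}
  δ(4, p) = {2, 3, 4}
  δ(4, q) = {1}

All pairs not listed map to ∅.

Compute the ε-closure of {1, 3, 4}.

Begin with {1, 3, 4}.
1 →ε {2}; add 2.
ε-closure = {1, 2, 3, 4}.

{1, 2, 3, 4}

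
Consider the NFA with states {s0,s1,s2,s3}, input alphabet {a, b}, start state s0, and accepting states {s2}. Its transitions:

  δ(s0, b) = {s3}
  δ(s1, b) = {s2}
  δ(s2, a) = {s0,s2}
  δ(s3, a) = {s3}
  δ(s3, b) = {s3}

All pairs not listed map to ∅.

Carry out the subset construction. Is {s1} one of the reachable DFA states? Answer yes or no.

Start state of the DFA: {s0}.
{s0} --a--> ∅  [new]
{s0} --b--> {s3}  [new]
∅ --a--> ∅  [seen]
∅ --b--> ∅  [seen]
{s3} --a--> {s3}  [seen]
{s3} --b--> {s3}  [seen]
Reachable DFA states: {s0}, ∅, {s3}.
{s1} is not among them.

no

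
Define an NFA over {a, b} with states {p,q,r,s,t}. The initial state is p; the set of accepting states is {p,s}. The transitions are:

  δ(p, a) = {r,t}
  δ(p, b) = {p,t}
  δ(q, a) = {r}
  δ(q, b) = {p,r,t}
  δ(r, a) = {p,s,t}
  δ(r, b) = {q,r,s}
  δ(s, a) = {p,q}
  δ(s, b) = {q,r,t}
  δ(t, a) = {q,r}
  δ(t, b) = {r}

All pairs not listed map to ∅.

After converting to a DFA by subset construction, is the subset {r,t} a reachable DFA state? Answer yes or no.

Start state of the DFA: {p}.
{p} --a--> {r,t}  [new]
{p} --b--> {p,t}  [new]
{r,t} --a--> {p,q,r,s,t}  [new]
{r,t} --b--> {q,r,s}  [new]
{p,t} --a--> {q,r,t}  [new]
{p,t} --b--> {p,r,t}  [new]
{p,q,r,s,t} --a--> {p,q,r,s,t}  [seen]
{p,q,r,s,t} --b--> {p,q,r,s,t}  [seen]
{q,r,s} --a--> {p,q,r,s,t}  [seen]
{q,r,s} --b--> {p,q,r,s,t}  [seen]
{q,r,t} --a--> {p,q,r,s,t}  [seen]
{q,r,t} --b--> {p,q,r,s,t}  [seen]
{p,r,t} --a--> {p,q,r,s,t}  [seen]
{p,r,t} --b--> {p,q,r,s,t}  [seen]
Reachable DFA states: {p}, {r,t}, {p,t}, {p,q,r,s,t}, {q,r,s}, {q,r,t}, {p,r,t}.
{r,t} is among them.

yes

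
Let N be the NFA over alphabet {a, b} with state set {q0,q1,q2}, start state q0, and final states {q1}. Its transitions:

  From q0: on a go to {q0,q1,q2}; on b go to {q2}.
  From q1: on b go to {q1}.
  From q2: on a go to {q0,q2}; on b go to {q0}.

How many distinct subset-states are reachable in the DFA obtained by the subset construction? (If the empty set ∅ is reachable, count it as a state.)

Start state of the DFA: {q0}.
{q0} --a--> {q0,q1,q2}  [new]
{q0} --b--> {q2}  [new]
{q0,q1,q2} --a--> {q0,q1,q2}  [seen]
{q0,q1,q2} --b--> {q0,q1,q2}  [seen]
{q2} --a--> {q0,q2}  [new]
{q2} --b--> {q0}  [seen]
{q0,q2} --a--> {q0,q1,q2}  [seen]
{q0,q2} --b--> {q0,q2}  [seen]
Reachable DFA states: {q0}, {q0,q1,q2}, {q2}, {q0,q2}.

4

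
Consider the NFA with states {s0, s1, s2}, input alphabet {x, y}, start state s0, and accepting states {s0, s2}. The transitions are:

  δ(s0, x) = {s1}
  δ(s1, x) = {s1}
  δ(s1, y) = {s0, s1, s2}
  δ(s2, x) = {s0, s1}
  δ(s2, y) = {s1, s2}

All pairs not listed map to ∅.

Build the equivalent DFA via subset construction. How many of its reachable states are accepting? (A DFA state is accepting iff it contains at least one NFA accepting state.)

Start state of the DFA: {s0}.
{s0} --x--> {s1}  [new]
{s0} --y--> ∅  [new]
{s1} --x--> {s1}  [seen]
{s1} --y--> {s0, s1, s2}  [new]
∅ --x--> ∅  [seen]
∅ --y--> ∅  [seen]
{s0, s1, s2} --x--> {s0, s1}  [new]
{s0, s1, s2} --y--> {s0, s1, s2}  [seen]
{s0, s1} --x--> {s1}  [seen]
{s0, s1} --y--> {s0, s1, s2}  [seen]
Reachable DFA states: {s0}, {s1}, ∅, {s0, s1, s2}, {s0, s1}.
Accepting DFA states (contain an NFA accepting state): {s0}, {s0, s1, s2}, {s0, s1}.

3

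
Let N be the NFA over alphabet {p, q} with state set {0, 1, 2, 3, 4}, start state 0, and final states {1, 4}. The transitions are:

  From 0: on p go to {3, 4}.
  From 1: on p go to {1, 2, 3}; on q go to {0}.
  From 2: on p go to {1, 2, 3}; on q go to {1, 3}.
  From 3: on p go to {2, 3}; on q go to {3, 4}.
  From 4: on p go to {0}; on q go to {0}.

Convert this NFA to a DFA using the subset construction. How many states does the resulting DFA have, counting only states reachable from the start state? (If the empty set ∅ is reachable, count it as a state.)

Start state of the DFA: {0}.
{0} --p--> {3, 4}  [new]
{0} --q--> ∅  [new]
{3, 4} --p--> {0, 2, 3}  [new]
{3, 4} --q--> {0, 3, 4}  [new]
∅ --p--> ∅  [seen]
∅ --q--> ∅  [seen]
{0, 2, 3} --p--> {1, 2, 3, 4}  [new]
{0, 2, 3} --q--> {1, 3, 4}  [new]
{0, 3, 4} --p--> {0, 2, 3, 4}  [new]
{0, 3, 4} --q--> {0, 3, 4}  [seen]
{1, 2, 3, 4} --p--> {0, 1, 2, 3}  [new]
{1, 2, 3, 4} --q--> {0, 1, 3, 4}  [new]
{1, 3, 4} --p--> {0, 1, 2, 3}  [seen]
{1, 3, 4} --q--> {0, 3, 4}  [seen]
{0, 2, 3, 4} --p--> {0, 1, 2, 3, 4}  [new]
{0, 2, 3, 4} --q--> {0, 1, 3, 4}  [seen]
{0, 1, 2, 3} --p--> {1, 2, 3, 4}  [seen]
{0, 1, 2, 3} --q--> {0, 1, 3, 4}  [seen]
{0, 1, 3, 4} --p--> {0, 1, 2, 3, 4}  [seen]
{0, 1, 3, 4} --q--> {0, 3, 4}  [seen]
{0, 1, 2, 3, 4} --p--> {0, 1, 2, 3, 4}  [seen]
{0, 1, 2, 3, 4} --q--> {0, 1, 3, 4}  [seen]
Reachable DFA states: {0}, {3, 4}, ∅, {0, 2, 3}, {0, 3, 4}, {1, 2, 3, 4}, {1, 3, 4}, {0, 2, 3, 4}, {0, 1, 2, 3}, {0, 1, 3, 4}, {0, 1, 2, 3, 4}.

11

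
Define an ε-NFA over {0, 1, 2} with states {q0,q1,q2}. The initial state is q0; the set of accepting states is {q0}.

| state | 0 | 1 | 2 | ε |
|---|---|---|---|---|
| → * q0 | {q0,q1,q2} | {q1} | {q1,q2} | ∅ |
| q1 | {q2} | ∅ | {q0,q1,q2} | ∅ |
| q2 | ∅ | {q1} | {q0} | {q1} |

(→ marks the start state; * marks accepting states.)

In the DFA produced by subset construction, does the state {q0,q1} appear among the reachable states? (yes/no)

no

Start state of the DFA: {q0} (ε-closure of the NFA start).
{q0} --0--> {q0,q1,q2}  [new]
{q0} --1--> {q1}  [new]
{q0} --2--> {q1,q2}  [new]
{q0,q1,q2} --0--> {q0,q1,q2}  [seen]
{q0,q1,q2} --1--> {q1}  [seen]
{q0,q1,q2} --2--> {q0,q1,q2}  [seen]
{q1} --0--> {q1,q2}  [seen]
{q1} --1--> ∅  [new]
{q1} --2--> {q0,q1,q2}  [seen]
{q1,q2} --0--> {q1,q2}  [seen]
{q1,q2} --1--> {q1}  [seen]
{q1,q2} --2--> {q0,q1,q2}  [seen]
∅ --0--> ∅  [seen]
∅ --1--> ∅  [seen]
∅ --2--> ∅  [seen]
Reachable DFA states: {q0}, {q0,q1,q2}, {q1}, {q1,q2}, ∅.
{q0,q1} is not among them.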